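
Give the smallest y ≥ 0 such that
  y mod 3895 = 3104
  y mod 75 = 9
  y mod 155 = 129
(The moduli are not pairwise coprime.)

Combine the congruences pairwise.
gcd(3895, 75) = 5 and 5 | (9 − 3104), so the pair is consistent; merging gives y ≡ 18684 (mod 58425), where 58425 = lcm(3895, 75).
gcd(58425, 155) = 5 and 5 | (129 − 18684), so the pair is consistent; merging gives y ≡ 661359 (mod 1811175), where 1811175 = lcm(58425, 155).
The solution is unique modulo lcm(3895, 75, 155) = 1811175.

661359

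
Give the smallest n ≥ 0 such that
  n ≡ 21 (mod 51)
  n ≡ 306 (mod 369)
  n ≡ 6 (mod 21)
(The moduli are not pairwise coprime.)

40158

gcd(51, 369) = 3 and 3 | (306 − 21), so the pair is consistent; merging gives n ≡ 2520 (mod 6273), where 6273 = lcm(51, 369).
gcd(6273, 21) = 3 and 3 | (6 − 2520), so the pair is consistent; merging gives n ≡ 40158 (mod 43911), where 43911 = lcm(6273, 21).
The solution is unique modulo lcm(51, 369, 21) = 43911.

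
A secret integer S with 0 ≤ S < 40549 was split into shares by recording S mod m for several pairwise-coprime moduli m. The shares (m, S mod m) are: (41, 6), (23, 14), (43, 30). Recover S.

From S ≡ 6 (mod 41) write S = 6 + 41t. Substituting into S ≡ 14 (mod 23) gives 41t ≡ 8 (mod 23), and since 18⁻¹ ≡ 9 (mod 23), t ≡ 3. Hence S ≡ 6 + 41·3 = 129 (mod 943).
From S ≡ 129 (mod 943) write S = 129 + 943t. Substituting into S ≡ 30 (mod 43) gives 943t ≡ 30 (mod 43), and since 40⁻¹ ≡ 14 (mod 43), t ≡ 33. Hence S ≡ 129 + 943·33 = 31248 (mod 40549).

31248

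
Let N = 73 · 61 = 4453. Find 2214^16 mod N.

137

Mod 73: 2214 ≡ 24; 24^16 ≡ 64 (mod 73).
Mod 61: 2214 ≡ 18; 18^16 ≡ 15 (mod 61).
Combine by CRT: x ≡ 64 (mod 73), x ≡ 15 (mod 61) ⇒ x ≡ 137 (mod 4453).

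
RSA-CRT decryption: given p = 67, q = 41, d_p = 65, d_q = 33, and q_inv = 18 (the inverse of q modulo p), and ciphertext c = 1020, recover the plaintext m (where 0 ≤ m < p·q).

2421

m₁ = c^(d_p) mod p: c ≡ 15 (mod 67), and 15^65 mod 67 = 9.
m₂ = c^(d_q) mod q: c ≡ 36 (mod 41), and 36^33 mod 41 = 2.
h = q_inv·(m₁ − m₂) mod p = 18·(9 − 2) mod 67 = 59.
m = m₂ + h·q = 2 + 59·41 = 2421.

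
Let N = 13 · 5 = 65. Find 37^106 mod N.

49

Mod 13: 37 ≡ 11; by Fermat, exponent reduces to 106 mod 12 = 10; 11^10 ≡ 10 (mod 13).
Mod 5: 37 ≡ 2; by Fermat, exponent reduces to 106 mod 4 = 2; 2^2 ≡ 4 (mod 5).
Combine by CRT: x ≡ 10 (mod 13), x ≡ 4 (mod 5) ⇒ x ≡ 49 (mod 65).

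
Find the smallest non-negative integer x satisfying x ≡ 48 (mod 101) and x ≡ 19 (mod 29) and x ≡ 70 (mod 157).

The moduli are pairwise coprime; N = 101·29·157 = 459853.
N/101 = 4553; 4553 ≡ 8 (mod 101); 8·38 ≡ 1, so inverse 38.
N/29 = 15857; 15857 ≡ 23 (mod 29); 23·24 ≡ 1, so inverse 24.
N/157 = 2929; 2929 ≡ 103 (mod 157); 103·125 ≡ 1, so inverse 125.
x ≡ 48·4553·38 + 19·15857·24 + 70·2929·125 = 41164214.
41164214 mod 459853 = 237297.

237297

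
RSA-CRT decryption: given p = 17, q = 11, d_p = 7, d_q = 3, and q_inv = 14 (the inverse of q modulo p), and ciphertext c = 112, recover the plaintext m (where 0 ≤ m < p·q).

m₁ = c^(d_p) mod p: c ≡ 10 (mod 17), and 10^7 mod 17 = 5.
m₂ = c^(d_q) mod q: c ≡ 2 (mod 11), and 2^3 mod 11 = 8.
h = q_inv·(m₁ − m₂) mod p = 14·(5 − 8) mod 17 = 9.
m = m₂ + h·q = 8 + 9·11 = 107.

107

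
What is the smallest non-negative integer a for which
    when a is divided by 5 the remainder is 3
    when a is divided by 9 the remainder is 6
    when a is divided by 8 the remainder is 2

258

From a ≡ 3 (mod 5) write a = 3 + 5t. Substituting into a ≡ 6 (mod 9) gives 5t ≡ 3 (mod 9), and since 5⁻¹ ≡ 2 (mod 9), t ≡ 6. Hence a ≡ 3 + 5·6 = 33 (mod 45).
From a ≡ 33 (mod 45) write a = 33 + 45t. Substituting into a ≡ 2 (mod 8) gives 45t ≡ 1 (mod 8), and since 5⁻¹ ≡ 5 (mod 8), t ≡ 5. Hence a ≡ 33 + 45·5 = 258 (mod 360).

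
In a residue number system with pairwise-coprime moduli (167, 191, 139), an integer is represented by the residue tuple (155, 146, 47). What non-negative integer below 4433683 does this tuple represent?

1000986

Combine the congruences pairwise.
From x ≡ 155 (mod 167) write x = 155 + 167t. Substituting into x ≡ 146 (mod 191) gives 167t ≡ 182 (mod 191), and since 167⁻¹ ≡ 183 (mod 191), t ≡ 72. Hence x ≡ 155 + 167·72 = 12179 (mod 31897).
From x ≡ 12179 (mod 31897) write x = 12179 + 31897t. Substituting into x ≡ 47 (mod 139) gives 31897t ≡ 100 (mod 139), and since 66⁻¹ ≡ 99 (mod 139), t ≡ 31. Hence x ≡ 12179 + 31897·31 = 1000986 (mod 4433683).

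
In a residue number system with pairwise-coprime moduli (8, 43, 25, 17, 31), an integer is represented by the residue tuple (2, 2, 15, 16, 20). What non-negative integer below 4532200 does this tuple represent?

705890

The moduli are pairwise coprime; N = 8·43·25·17·31 = 4532200.
N/8 = 566525; 566525 ≡ 5 (mod 8); 5·5 ≡ 1, so inverse 5.
N/43 = 105400; 105400 ≡ 7 (mod 43); 7·37 ≡ 1, so inverse 37.
N/25 = 181288; 181288 ≡ 13 (mod 25); 13·2 ≡ 1, so inverse 2.
N/17 = 266600; 266600 ≡ 6 (mod 17); 6·3 ≡ 1, so inverse 3.
N/31 = 146200; 146200 ≡ 4 (mod 31); 4·8 ≡ 1, so inverse 8.
x ≡ 2·566525·5 + 2·105400·37 + 15·181288·2 + 16·266600·3 + 20·146200·8 = 55092290.
55092290 mod 4532200 = 705890.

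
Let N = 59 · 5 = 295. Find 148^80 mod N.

226

Mod 59: 148 ≡ 30; by Fermat, exponent reduces to 80 mod 58 = 22; 30^22 ≡ 49 (mod 59).
Mod 5: 148 ≡ 3; since 4 | 80, by Fermat 3^80 ≡ 1 (mod 5).
Combine by CRT: x ≡ 49 (mod 59), x ≡ 1 (mod 5) ⇒ x ≡ 226 (mod 295).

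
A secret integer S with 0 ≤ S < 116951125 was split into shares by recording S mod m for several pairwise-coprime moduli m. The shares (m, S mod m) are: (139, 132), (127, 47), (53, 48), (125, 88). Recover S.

The moduli are pairwise coprime; N = 139·127·53·125 = 116951125.
N/139 = 841375; 841375 ≡ 8 (mod 139); 8·87 ≡ 1, so inverse 87.
N/127 = 920875; 920875 ≡ 125 (mod 127); 125·63 ≡ 1, so inverse 63.
N/53 = 2206625; 2206625 ≡ 23 (mod 53); 23·30 ≡ 1, so inverse 30.
N/125 = 935609; 935609 ≡ 109 (mod 125); 109·39 ≡ 1, so inverse 39.
S ≡ 132·841375·87 + 47·920875·63 + 48·2206625·30 + 88·935609·39 = 18777611463.
18777611463 mod 116951125 = 65431463.

65431463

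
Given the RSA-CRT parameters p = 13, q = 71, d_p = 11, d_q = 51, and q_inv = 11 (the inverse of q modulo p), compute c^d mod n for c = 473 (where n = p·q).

723

m₁ = c^(d_p) mod p: c ≡ 5 (mod 13), and 5^11 mod 13 = 8.
m₂ = c^(d_q) mod q: c ≡ 47 (mod 71), and 47^51 mod 71 = 13.
h = q_inv·(m₁ − m₂) mod p = 11·(8 − 13) mod 13 = 10.
m = m₂ + h·q = 13 + 10·71 = 723.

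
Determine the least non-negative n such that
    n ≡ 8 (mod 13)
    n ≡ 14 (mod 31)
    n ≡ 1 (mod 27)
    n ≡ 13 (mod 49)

218161

From n ≡ 8 (mod 13) write n = 8 + 13t. Substituting into n ≡ 14 (mod 31) gives 13t ≡ 6 (mod 31), and since 13⁻¹ ≡ 12 (mod 31), t ≡ 10. Hence n ≡ 8 + 13·10 = 138 (mod 403).
From n ≡ 138 (mod 403) write n = 138 + 403t. Substituting into n ≡ 1 (mod 27) gives 403t ≡ 25 (mod 27), and since 25⁻¹ ≡ 13 (mod 27), t ≡ 1. Hence n ≡ 138 + 403·1 = 541 (mod 10881).
From n ≡ 541 (mod 10881) write n = 541 + 10881t. Substituting into n ≡ 13 (mod 49) gives 10881t ≡ 11 (mod 49), and since 3⁻¹ ≡ 33 (mod 49), t ≡ 20. Hence n ≡ 541 + 10881·20 = 218161 (mod 533169).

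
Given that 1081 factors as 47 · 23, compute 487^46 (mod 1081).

Mod 47: 487 ≡ 17; since 46 | 46, by Fermat 17^46 ≡ 1 (mod 47).
Mod 23: 487 ≡ 4; by Fermat, exponent reduces to 46 mod 22 = 2; 4^2 ≡ 16 (mod 23).
Combine by CRT: x ≡ 1 (mod 47), x ≡ 16 (mod 23) ⇒ x ≡ 706 (mod 1081).

706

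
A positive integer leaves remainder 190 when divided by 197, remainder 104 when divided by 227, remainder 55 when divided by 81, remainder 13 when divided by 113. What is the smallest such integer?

80497936

From x ≡ 190 (mod 197) write x = 190 + 197t. Substituting into x ≡ 104 (mod 227) gives 197t ≡ 141 (mod 227), and since 197⁻¹ ≡ 174 (mod 227), t ≡ 18. Hence x ≡ 190 + 197·18 = 3736 (mod 44719).
From x ≡ 3736 (mod 44719) write x = 3736 + 44719t. Substituting into x ≡ 55 (mod 81) gives 44719t ≡ 45 (mod 81), and since 7⁻¹ ≡ 58 (mod 81), t ≡ 18. Hence x ≡ 3736 + 44719·18 = 808678 (mod 3622239).
From x ≡ 808678 (mod 3622239) write x = 808678 + 3622239t. Substituting into x ≡ 13 (mod 113) gives 3622239t ≡ 76 (mod 113), and since 24⁻¹ ≡ 33 (mod 113), t ≡ 22. Hence x ≡ 808678 + 3622239·22 = 80497936 (mod 409313007).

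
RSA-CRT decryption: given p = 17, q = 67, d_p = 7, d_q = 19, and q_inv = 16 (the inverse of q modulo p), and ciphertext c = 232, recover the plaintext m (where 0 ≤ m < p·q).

m₁ = c^(d_p) mod p: c ≡ 11 (mod 17), and 11^7 mod 17 = 3.
m₂ = c^(d_q) mod q: c ≡ 31 (mod 67), and 31^19 mod 67 = 63.
h = q_inv·(m₁ − m₂) mod p = 16·(3 − 63) mod 17 = 9.
m = m₂ + h·q = 63 + 9·67 = 666.

666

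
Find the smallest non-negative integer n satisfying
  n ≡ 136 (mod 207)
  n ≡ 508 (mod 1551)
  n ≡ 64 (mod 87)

2097460

gcd(207, 1551) = 3 and 3 | (508 − 136), so the pair is consistent; merging gives n ≡ 64099 (mod 107019), where 107019 = lcm(207, 1551).
gcd(107019, 87) = 3 and 3 | (64 − 64099), so the pair is consistent; merging gives n ≡ 2097460 (mod 3103551), where 3103551 = lcm(107019, 87).
The solution is unique modulo lcm(207, 1551, 87) = 3103551.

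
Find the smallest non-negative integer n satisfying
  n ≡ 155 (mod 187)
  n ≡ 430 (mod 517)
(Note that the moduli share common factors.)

1464

gcd(187, 517) = 11 and 11 | (430 − 155), so the pair is consistent; merging gives n ≡ 1464 (mod 8789), where 8789 = lcm(187, 517).
The solution is unique modulo lcm(187, 517) = 8789.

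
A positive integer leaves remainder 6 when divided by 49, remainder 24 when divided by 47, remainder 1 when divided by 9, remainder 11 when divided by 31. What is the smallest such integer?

From N ≡ 6 (mod 49) write N = 6 + 49t. Substituting into N ≡ 24 (mod 47) gives 49t ≡ 18 (mod 47), and since 2⁻¹ ≡ 24 (mod 47), t ≡ 9. Hence N ≡ 6 + 49·9 = 447 (mod 2303).
From N ≡ 447 (mod 2303) write N = 447 + 2303t. Substituting into N ≡ 1 (mod 9) gives 2303t ≡ 4 (mod 9), and since 8⁻¹ ≡ 8 (mod 9), t ≡ 5. Hence N ≡ 447 + 2303·5 = 11962 (mod 20727).
From N ≡ 11962 (mod 20727) write N = 11962 + 20727t. Substituting into N ≡ 11 (mod 31) gives 20727t ≡ 15 (mod 31), and since 19⁻¹ ≡ 18 (mod 31), t ≡ 22. Hence N ≡ 11962 + 20727·22 = 467956 (mod 642537).

467956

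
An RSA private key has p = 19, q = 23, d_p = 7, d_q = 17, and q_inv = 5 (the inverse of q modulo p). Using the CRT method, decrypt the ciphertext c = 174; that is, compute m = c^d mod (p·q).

m₁ = c^(d_p) mod p: c ≡ 3 (mod 19), and 3^7 mod 19 = 2.
m₂ = c^(d_q) mod q: c ≡ 13 (mod 23), and 13^17 mod 23 = 6.
h = q_inv·(m₁ − m₂) mod p = 5·(2 − 6) mod 19 = 18.
m = m₂ + h·q = 6 + 18·23 = 420.

420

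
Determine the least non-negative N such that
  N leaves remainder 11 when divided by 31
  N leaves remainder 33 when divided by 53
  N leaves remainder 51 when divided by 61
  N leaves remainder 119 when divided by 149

From N ≡ 11 (mod 31) write N = 11 + 31t. Substituting into N ≡ 33 (mod 53) gives 31t ≡ 22 (mod 53), and since 31⁻¹ ≡ 12 (mod 53), t ≡ 52. Hence N ≡ 11 + 31·52 = 1623 (mod 1643).
From N ≡ 1623 (mod 1643) write N = 1623 + 1643t. Substituting into N ≡ 51 (mod 61) gives 1643t ≡ 14 (mod 61), and since 57⁻¹ ≡ 15 (mod 61), t ≡ 27. Hence N ≡ 1623 + 1643·27 = 45984 (mod 100223).
From N ≡ 45984 (mod 100223) write N = 45984 + 100223t. Substituting into N ≡ 119 (mod 149) gives 100223t ≡ 27 (mod 149), and since 95⁻¹ ≡ 80 (mod 149), t ≡ 74. Hence N ≡ 45984 + 100223·74 = 7462486 (mod 14933227).

7462486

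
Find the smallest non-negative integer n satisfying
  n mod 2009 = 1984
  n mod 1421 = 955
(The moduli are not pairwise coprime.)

Combine the congruences pairwise.
gcd(2009, 1421) = 49 and 49 | (955 − 1984), so the pair is consistent; merging gives n ≡ 42164 (mod 58261), where 58261 = lcm(2009, 1421).
The solution is unique modulo lcm(2009, 1421) = 58261.

42164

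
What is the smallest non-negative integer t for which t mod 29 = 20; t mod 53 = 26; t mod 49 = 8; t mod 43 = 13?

2096865

From t ≡ 20 (mod 29) write t = 20 + 29s. Substituting into t ≡ 26 (mod 53) gives 29s ≡ 6 (mod 53), and since 29⁻¹ ≡ 11 (mod 53), s ≡ 13. Hence t ≡ 20 + 29·13 = 397 (mod 1537).
From t ≡ 397 (mod 1537) write t = 397 + 1537s. Substituting into t ≡ 8 (mod 49) gives 1537s ≡ 3 (mod 49), and since 18⁻¹ ≡ 30 (mod 49), s ≡ 41. Hence t ≡ 397 + 1537·41 = 63414 (mod 75313).
From t ≡ 63414 (mod 75313) write t = 63414 + 75313s. Substituting into t ≡ 13 (mod 43) gives 75313s ≡ 24 (mod 43), and since 20⁻¹ ≡ 28 (mod 43), s ≡ 27. Hence t ≡ 63414 + 75313·27 = 2096865 (mod 3238459).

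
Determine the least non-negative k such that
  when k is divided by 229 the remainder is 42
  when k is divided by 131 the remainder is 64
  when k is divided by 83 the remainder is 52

From k ≡ 42 (mod 229) write k = 42 + 229t. Substituting into k ≡ 64 (mod 131) gives 229t ≡ 22 (mod 131), and since 98⁻¹ ≡ 127 (mod 131), t ≡ 43. Hence k ≡ 42 + 229·43 = 9889 (mod 29999).
From k ≡ 9889 (mod 29999) write k = 9889 + 29999t. Substituting into k ≡ 52 (mod 83) gives 29999t ≡ 40 (mod 83), and since 36⁻¹ ≡ 30 (mod 83), t ≡ 38. Hence k ≡ 9889 + 29999·38 = 1149851 (mod 2489917).

1149851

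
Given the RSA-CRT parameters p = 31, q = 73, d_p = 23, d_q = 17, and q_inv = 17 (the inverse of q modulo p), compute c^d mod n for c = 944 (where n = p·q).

1878

m₁ = c^(d_p) mod p: c ≡ 14 (mod 31), and 14^23 mod 31 = 18.
m₂ = c^(d_q) mod q: c ≡ 68 (mod 73), and 68^17 mod 73 = 53.
h = q_inv·(m₁ − m₂) mod p = 17·(18 − 53) mod 31 = 25.
m = m₂ + h·q = 53 + 25·73 = 1878.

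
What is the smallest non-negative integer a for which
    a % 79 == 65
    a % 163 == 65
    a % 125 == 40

643915

The moduli are pairwise coprime; N = 79·163·125 = 1609625.
N/79 = 20375; 20375 ≡ 72 (mod 79); 72·45 ≡ 1, so inverse 45.
N/163 = 9875; 9875 ≡ 95 (mod 163); 95·151 ≡ 1, so inverse 151.
N/125 = 12877; 12877 ≡ 2 (mod 125); 2·63 ≡ 1, so inverse 63.
a ≡ 65·20375·45 + 65·9875·151 + 40·12877·63 = 188970040.
188970040 mod 1609625 = 643915.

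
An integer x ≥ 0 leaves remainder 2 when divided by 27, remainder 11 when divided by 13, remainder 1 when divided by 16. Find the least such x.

From x ≡ 2 (mod 27) write x = 2 + 27t. Substituting into x ≡ 11 (mod 13) gives 27t ≡ 9 (mod 13), and since 1⁻¹ ≡ 1 (mod 13), t ≡ 9. Hence x ≡ 2 + 27·9 = 245 (mod 351).
From x ≡ 245 (mod 351) write x = 245 + 351t. Substituting into x ≡ 1 (mod 16) gives 351t ≡ 12 (mod 16), and since 15⁻¹ ≡ 15 (mod 16), t ≡ 4. Hence x ≡ 245 + 351·4 = 1649 (mod 5616).

1649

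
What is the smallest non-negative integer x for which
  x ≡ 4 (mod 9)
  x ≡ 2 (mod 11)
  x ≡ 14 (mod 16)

From x ≡ 4 (mod 9) write x = 4 + 9t. Substituting into x ≡ 2 (mod 11) gives 9t ≡ 9 (mod 11), and since 9⁻¹ ≡ 5 (mod 11), t ≡ 1. Hence x ≡ 4 + 9·1 = 13 (mod 99).
From x ≡ 13 (mod 99) write x = 13 + 99t. Substituting into x ≡ 14 (mod 16) gives 99t ≡ 1 (mod 16), and since 3⁻¹ ≡ 11 (mod 16), t ≡ 11. Hence x ≡ 13 + 99·11 = 1102 (mod 1584).

1102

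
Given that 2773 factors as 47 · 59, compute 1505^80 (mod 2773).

Mod 47: 1505 ≡ 1; by Fermat, exponent reduces to 80 mod 46 = 34; 1^34 ≡ 1 (mod 47).
Mod 59: 1505 ≡ 30; by Fermat, exponent reduces to 80 mod 58 = 22; 30^22 ≡ 49 (mod 59).
Combine by CRT: x ≡ 1 (mod 47), x ≡ 49 (mod 59) ⇒ x ≡ 2586 (mod 2773).

2586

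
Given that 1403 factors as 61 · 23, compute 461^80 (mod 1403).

Mod 61: 461 ≡ 34; by Fermat, exponent reduces to 80 mod 60 = 20; 34^20 ≡ 1 (mod 61).
Mod 23: 461 ≡ 1; by Fermat, exponent reduces to 80 mod 22 = 14; 1^14 ≡ 1 (mod 23).
Combine by CRT: x ≡ 1 (mod 61), x ≡ 1 (mod 23) ⇒ x ≡ 1 (mod 1403).

1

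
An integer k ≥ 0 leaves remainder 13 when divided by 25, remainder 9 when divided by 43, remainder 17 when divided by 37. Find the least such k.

34538

The moduli are pairwise coprime; N = 25·43·37 = 39775.
N/25 = 1591; 1591 ≡ 16 (mod 25); 16·11 ≡ 1, so inverse 11.
N/43 = 925; 925 ≡ 22 (mod 43); 22·2 ≡ 1, so inverse 2.
N/37 = 1075; 1075 ≡ 2 (mod 37); 2·19 ≡ 1, so inverse 19.
k ≡ 13·1591·11 + 9·925·2 + 17·1075·19 = 591388.
591388 mod 39775 = 34538.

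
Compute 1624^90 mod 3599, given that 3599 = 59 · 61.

Mod 59: 1624 ≡ 31; by Fermat, exponent reduces to 90 mod 58 = 32; 31^32 ≡ 4 (mod 59).
Mod 61: 1624 ≡ 38; by Fermat, exponent reduces to 90 mod 60 = 30; 38^30 ≡ 60 (mod 61).
Combine by CRT: x ≡ 4 (mod 59), x ≡ 60 (mod 61) ⇒ x ≡ 1951 (mod 3599).

1951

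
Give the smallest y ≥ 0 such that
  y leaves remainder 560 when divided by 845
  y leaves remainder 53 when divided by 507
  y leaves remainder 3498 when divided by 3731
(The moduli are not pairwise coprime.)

Combine the congruences pairwise.
gcd(845, 507) = 169 and 169 | (53 − 560), so the pair is consistent; merging gives y ≡ 560 (mod 2535), where 2535 = lcm(845, 507).
gcd(2535, 3731) = 13 and 13 | (3498 − 560), so the pair is consistent; merging gives y ≡ 421370 (mod 727545), where 727545 = lcm(2535, 3731).
The solution is unique modulo lcm(845, 507, 3731) = 727545.

421370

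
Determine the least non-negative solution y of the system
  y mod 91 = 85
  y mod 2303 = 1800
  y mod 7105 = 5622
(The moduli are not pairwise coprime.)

1035847

Combine the congruences pairwise.
gcd(91, 2303) = 7 and 7 | (1800 − 85), so the pair is consistent; merging gives y ≡ 17921 (mod 29939), where 29939 = lcm(91, 2303).
gcd(29939, 7105) = 49 and 49 | (5622 − 17921), so the pair is consistent; merging gives y ≡ 1035847 (mod 4341155), where 4341155 = lcm(29939, 7105).
The solution is unique modulo lcm(91, 2303, 7105) = 4341155.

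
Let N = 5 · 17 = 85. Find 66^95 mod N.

Mod 5: 66 ≡ 1; by Fermat, exponent reduces to 95 mod 4 = 3; 1^3 ≡ 1 (mod 5).
Mod 17: 66 ≡ 15; by Fermat, exponent reduces to 95 mod 16 = 15; 15^15 ≡ 8 (mod 17).
Combine by CRT: x ≡ 1 (mod 5), x ≡ 8 (mod 17) ⇒ x ≡ 76 (mod 85).

76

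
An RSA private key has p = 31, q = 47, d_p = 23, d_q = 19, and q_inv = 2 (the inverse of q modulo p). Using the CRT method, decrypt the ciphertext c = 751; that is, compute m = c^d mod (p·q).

1033

m₁ = c^(d_p) mod p: c ≡ 7 (mod 31), and 7^23 mod 31 = 10.
m₂ = c^(d_q) mod q: c ≡ 46 (mod 47), and 46^19 mod 47 = 46.
h = q_inv·(m₁ − m₂) mod p = 2·(10 − 46) mod 31 = 21.
m = m₂ + h·q = 46 + 21·47 = 1033.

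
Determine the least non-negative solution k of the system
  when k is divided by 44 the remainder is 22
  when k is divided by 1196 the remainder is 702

4290

gcd(44, 1196) = 4 and 4 | (702 − 22), so the pair is consistent; merging gives k ≡ 4290 (mod 13156), where 13156 = lcm(44, 1196).
The solution is unique modulo lcm(44, 1196) = 13156.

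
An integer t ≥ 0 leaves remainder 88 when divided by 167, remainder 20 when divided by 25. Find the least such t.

3595

Combine the congruences pairwise.
From t ≡ 88 (mod 167) write t = 88 + 167s. Substituting into t ≡ 20 (mod 25) gives 167s ≡ 7 (mod 25), and since 17⁻¹ ≡ 3 (mod 25), s ≡ 21. Hence t ≡ 88 + 167·21 = 3595 (mod 4175).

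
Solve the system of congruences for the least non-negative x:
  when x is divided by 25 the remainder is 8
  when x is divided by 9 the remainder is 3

183

From x ≡ 8 (mod 25) write x = 8 + 25t. Substituting into x ≡ 3 (mod 9) gives 25t ≡ 4 (mod 9), and since 7⁻¹ ≡ 4 (mod 9), t ≡ 7. Hence x ≡ 8 + 25·7 = 183 (mod 225).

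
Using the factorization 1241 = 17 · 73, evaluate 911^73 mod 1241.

Mod 17: 911 ≡ 10; by Fermat, exponent reduces to 73 mod 16 = 9; 10^9 ≡ 7 (mod 17).
Mod 73: 911 ≡ 35; by Fermat, exponent reduces to 73 mod 72 = 1; 35^1 ≡ 35 (mod 73).
Combine by CRT: x ≡ 7 (mod 17), x ≡ 35 (mod 73) ⇒ x ≡ 619 (mod 1241).

619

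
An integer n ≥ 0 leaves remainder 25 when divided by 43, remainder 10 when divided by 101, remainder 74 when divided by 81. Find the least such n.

186860

The moduli are pairwise coprime; M = 43·101·81 = 351783.
M/43 = 8181; 8181 ≡ 11 (mod 43); 11·4 ≡ 1, so inverse 4.
M/101 = 3483; 3483 ≡ 49 (mod 101); 49·33 ≡ 1, so inverse 33.
M/81 = 4343; 4343 ≡ 50 (mod 81); 50·47 ≡ 1, so inverse 47.
n ≡ 25·8181·4 + 10·3483·33 + 74·4343·47 = 17072444.
17072444 mod 351783 = 186860.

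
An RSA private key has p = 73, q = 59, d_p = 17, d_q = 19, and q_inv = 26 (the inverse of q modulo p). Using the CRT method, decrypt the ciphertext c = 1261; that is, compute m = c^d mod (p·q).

2122

m₁ = c^(d_p) mod p: c ≡ 20 (mod 73), and 20^17 mod 73 = 5.
m₂ = c^(d_q) mod q: c ≡ 22 (mod 59), and 22^19 mod 59 = 57.
h = q_inv·(m₁ − m₂) mod p = 26·(5 − 57) mod 73 = 35.
m = m₂ + h·q = 57 + 35·59 = 2122.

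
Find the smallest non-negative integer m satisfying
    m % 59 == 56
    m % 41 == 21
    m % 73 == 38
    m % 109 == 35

11592730

The moduli are pairwise coprime; N = 59·41·73·109 = 19247983.
N/59 = 326237; 326237 ≡ 26 (mod 59); 26·25 ≡ 1, so inverse 25.
N/41 = 469463; 469463 ≡ 13 (mod 41); 13·19 ≡ 1, so inverse 19.
N/73 = 263671; 263671 ≡ 68 (mod 73); 68·29 ≡ 1, so inverse 29.
N/109 = 176587; 176587 ≡ 7 (mod 109); 7·78 ≡ 1, so inverse 78.
m ≡ 56·326237·25 + 21·469463·19 + 38·263671·29 + 35·176587·78 = 1416695489.
1416695489 mod 19247983 = 11592730.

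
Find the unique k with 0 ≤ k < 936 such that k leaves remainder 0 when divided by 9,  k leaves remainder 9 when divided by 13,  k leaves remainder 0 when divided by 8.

The moduli are pairwise coprime; N = 9·13·8 = 936.
N/9 = 104; 104 ≡ 5 (mod 9); 5·2 ≡ 1, so inverse 2.
N/13 = 72; 72 ≡ 7 (mod 13); 7·2 ≡ 1, so inverse 2.
N/8 = 117; 117 ≡ 5 (mod 8); 5·5 ≡ 1, so inverse 5.
k ≡ 0·104·2 + 9·72·2 + 0·117·5 = 1296.
1296 mod 936 = 360.

360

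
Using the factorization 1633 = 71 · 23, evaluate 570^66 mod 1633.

1105

Mod 71: 570 ≡ 2; 2^66 ≡ 40 (mod 71).
Mod 23: 570 ≡ 18; since 22 | 66, by Fermat 18^66 ≡ 1 (mod 23).
Combine by CRT: x ≡ 40 (mod 71), x ≡ 1 (mod 23) ⇒ x ≡ 1105 (mod 1633).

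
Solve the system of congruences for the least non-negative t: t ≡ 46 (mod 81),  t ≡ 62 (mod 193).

From t ≡ 46 (mod 81) write t = 46 + 81s. Substituting into t ≡ 62 (mod 193) gives 81s ≡ 16 (mod 193), and since 81⁻¹ ≡ 112 (mod 193), s ≡ 55. Hence t ≡ 46 + 81·55 = 4501 (mod 15633).

4501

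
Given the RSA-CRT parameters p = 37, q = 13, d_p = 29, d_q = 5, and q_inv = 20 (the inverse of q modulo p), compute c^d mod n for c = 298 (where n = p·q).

246

m₁ = c^(d_p) mod p: c ≡ 2 (mod 37), and 2^29 mod 37 = 24.
m₂ = c^(d_q) mod q: c ≡ 12 (mod 13), and 12^5 mod 13 = 12.
h = q_inv·(m₁ − m₂) mod p = 20·(24 − 12) mod 37 = 18.
m = m₂ + h·q = 12 + 18·13 = 246.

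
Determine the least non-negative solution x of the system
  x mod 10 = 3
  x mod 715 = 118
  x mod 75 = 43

10843

gcd(10, 715) = 5 and 5 | (118 − 3), so the pair is consistent; merging gives x ≡ 833 (mod 1430), where 1430 = lcm(10, 715).
gcd(1430, 75) = 5 and 5 | (43 − 833), so the pair is consistent; merging gives x ≡ 10843 (mod 21450), where 21450 = lcm(1430, 75).
The solution is unique modulo lcm(10, 715, 75) = 21450.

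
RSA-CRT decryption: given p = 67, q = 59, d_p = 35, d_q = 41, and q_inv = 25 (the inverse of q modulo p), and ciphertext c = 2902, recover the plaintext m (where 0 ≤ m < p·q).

m₁ = c^(d_p) mod p: c ≡ 21 (mod 67), and 21^35 mod 67 = 39.
m₂ = c^(d_q) mod q: c ≡ 11 (mod 59), and 11^41 mod 59 = 38.
h = q_inv·(m₁ − m₂) mod p = 25·(39 − 38) mod 67 = 25.
m = m₂ + h·q = 38 + 25·59 = 1513.

1513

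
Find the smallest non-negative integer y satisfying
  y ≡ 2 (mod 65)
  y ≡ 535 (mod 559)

Combine the congruences pairwise.
gcd(65, 559) = 13 and 13 | (535 − 2), so the pair is consistent; merging gives y ≡ 2212 (mod 2795), where 2795 = lcm(65, 559).
The solution is unique modulo lcm(65, 559) = 2795.

2212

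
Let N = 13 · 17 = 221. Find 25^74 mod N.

Mod 13: 25 ≡ 12; by Fermat, exponent reduces to 74 mod 12 = 2; 12^2 ≡ 1 (mod 13).
Mod 17: 25 ≡ 8; by Fermat, exponent reduces to 74 mod 16 = 10; 8^10 ≡ 13 (mod 17).
Combine by CRT: x ≡ 1 (mod 13), x ≡ 13 (mod 17) ⇒ x ≡ 183 (mod 221).

183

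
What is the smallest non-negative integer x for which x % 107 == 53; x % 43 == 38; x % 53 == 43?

From x ≡ 53 (mod 107) write x = 53 + 107t. Substituting into x ≡ 38 (mod 43) gives 107t ≡ 28 (mod 43), and since 21⁻¹ ≡ 41 (mod 43), t ≡ 30. Hence x ≡ 53 + 107·30 = 3263 (mod 4601).
From x ≡ 3263 (mod 4601) write x = 3263 + 4601t. Substituting into x ≡ 43 (mod 53) gives 4601t ≡ 13 (mod 53), and since 43⁻¹ ≡ 37 (mod 53), t ≡ 4. Hence x ≡ 3263 + 4601·4 = 21667 (mod 243853).

21667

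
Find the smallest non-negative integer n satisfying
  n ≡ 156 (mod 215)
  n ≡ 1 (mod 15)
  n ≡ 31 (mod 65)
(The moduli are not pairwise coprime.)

Combine the congruences pairwise.
gcd(215, 15) = 5 and 5 | (1 − 156), so the pair is consistent; merging gives n ≡ 586 (mod 645), where 645 = lcm(215, 15).
gcd(645, 65) = 5 and 5 | (31 − 586), so the pair is consistent; merging gives n ≡ 5101 (mod 8385), where 8385 = lcm(645, 65).
The solution is unique modulo lcm(215, 15, 65) = 8385.

5101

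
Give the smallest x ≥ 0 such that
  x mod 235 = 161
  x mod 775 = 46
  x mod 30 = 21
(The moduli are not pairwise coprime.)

gcd(235, 775) = 5 and 5 | (46 − 161), so the pair is consistent; merging gives x ≡ 3921 (mod 36425), where 36425 = lcm(235, 775).
gcd(36425, 30) = 5 and 5 | (21 − 3921), so the pair is consistent; merging gives x ≡ 3921 (mod 218550), where 218550 = lcm(36425, 30).
The solution is unique modulo lcm(235, 775, 30) = 218550.

3921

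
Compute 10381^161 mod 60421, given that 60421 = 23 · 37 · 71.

42654

Mod 23: 10381 ≡ 8; by Fermat, exponent reduces to 161 mod 22 = 7; 8^7 ≡ 12 (mod 23).
Mod 37: 10381 ≡ 21; by Fermat, exponent reduces to 161 mod 36 = 17; 21^17 ≡ 30 (mod 37).
Mod 71: 10381 ≡ 15; by Fermat, exponent reduces to 161 mod 70 = 21; 15^21 ≡ 54 (mod 71).
Combine by CRT: x ≡ 12 (mod 23), x ≡ 30 (mod 37), x ≡ 54 (mod 71) ⇒ x ≡ 42654 (mod 60421).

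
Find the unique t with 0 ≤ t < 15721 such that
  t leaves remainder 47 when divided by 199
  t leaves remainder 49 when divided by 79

From t ≡ 47 (mod 199) write t = 47 + 199s. Substituting into t ≡ 49 (mod 79) gives 199s ≡ 2 (mod 79), and since 41⁻¹ ≡ 27 (mod 79), s ≡ 54. Hence t ≡ 47 + 199·54 = 10793 (mod 15721).

10793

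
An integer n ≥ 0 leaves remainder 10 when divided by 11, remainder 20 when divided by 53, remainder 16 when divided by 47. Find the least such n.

10779

From n ≡ 10 (mod 11) write n = 10 + 11t. Substituting into n ≡ 20 (mod 53) gives 11t ≡ 10 (mod 53), and since 11⁻¹ ≡ 29 (mod 53), t ≡ 25. Hence n ≡ 10 + 11·25 = 285 (mod 583).
From n ≡ 285 (mod 583) write n = 285 + 583t. Substituting into n ≡ 16 (mod 47) gives 583t ≡ 13 (mod 47), and since 19⁻¹ ≡ 5 (mod 47), t ≡ 18. Hence n ≡ 285 + 583·18 = 10779 (mod 27401).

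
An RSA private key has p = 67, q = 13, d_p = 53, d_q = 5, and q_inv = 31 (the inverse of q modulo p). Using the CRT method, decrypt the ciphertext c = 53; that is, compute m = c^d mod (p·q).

27

m₁ = c^(d_p) mod p: c ≡ 53 (mod 67), and 53^53 mod 67 = 27.
m₂ = c^(d_q) mod q: c ≡ 1 (mod 13), and 1^5 mod 13 = 1.
h = q_inv·(m₁ − m₂) mod p = 31·(27 − 1) mod 67 = 2.
m = m₂ + h·q = 1 + 2·13 = 27.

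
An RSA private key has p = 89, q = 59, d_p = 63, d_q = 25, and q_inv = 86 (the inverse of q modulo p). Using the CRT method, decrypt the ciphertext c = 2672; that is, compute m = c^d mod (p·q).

3994

m₁ = c^(d_p) mod p: c ≡ 2 (mod 89), and 2^63 mod 89 = 78.
m₂ = c^(d_q) mod q: c ≡ 17 (mod 59), and 17^25 mod 59 = 41.
h = q_inv·(m₁ − m₂) mod p = 86·(78 − 41) mod 89 = 67.
m = m₂ + h·q = 41 + 67·59 = 3994.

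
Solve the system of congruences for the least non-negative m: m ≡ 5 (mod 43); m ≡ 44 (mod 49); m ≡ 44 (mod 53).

59775

The moduli are pairwise coprime; N = 43·49·53 = 111671.
N/43 = 2597; 2597 ≡ 17 (mod 43); 17·38 ≡ 1, so inverse 38.
N/49 = 2279; 2279 ≡ 25 (mod 49); 25·2 ≡ 1, so inverse 2.
N/53 = 2107; 2107 ≡ 40 (mod 53); 40·4 ≡ 1, so inverse 4.
m ≡ 5·2597·38 + 44·2279·2 + 44·2107·4 = 1064814.
1064814 mod 111671 = 59775.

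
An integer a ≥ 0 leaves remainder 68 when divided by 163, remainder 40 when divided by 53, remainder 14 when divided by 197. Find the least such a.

The moduli are pairwise coprime; N = 163·53·197 = 1701883.
N/163 = 10441; 10441 ≡ 9 (mod 163); 9·145 ≡ 1, so inverse 145.
N/53 = 32111; 32111 ≡ 46 (mod 53); 46·15 ≡ 1, so inverse 15.
N/197 = 8639; 8639 ≡ 168 (mod 197); 168·163 ≡ 1, so inverse 163.
a ≡ 68·10441·145 + 40·32111·15 + 14·8639·163 = 141929058.
141929058 mod 1701883 = 672769.

672769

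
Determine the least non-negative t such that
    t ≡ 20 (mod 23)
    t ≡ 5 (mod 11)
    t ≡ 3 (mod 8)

The moduli are pairwise coprime; N = 23·11·8 = 2024.
N/23 = 88; 88 ≡ 19 (mod 23); 19·17 ≡ 1, so inverse 17.
N/11 = 184; 184 ≡ 8 (mod 11); 8·7 ≡ 1, so inverse 7.
N/8 = 253; 253 ≡ 5 (mod 8); 5·5 ≡ 1, so inverse 5.
t ≡ 20·88·17 + 5·184·7 + 3·253·5 = 40155.
40155 mod 2024 = 1699.

1699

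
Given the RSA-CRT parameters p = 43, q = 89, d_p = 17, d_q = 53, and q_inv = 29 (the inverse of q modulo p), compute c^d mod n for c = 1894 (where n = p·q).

m₁ = c^(d_p) mod p: c ≡ 2 (mod 43), and 2^17 mod 43 = 8.
m₂ = c^(d_q) mod q: c ≡ 25 (mod 89), and 25^53 mod 89 = 44.
h = q_inv·(m₁ − m₂) mod p = 29·(8 − 44) mod 43 = 31.
m = m₂ + h·q = 44 + 31·89 = 2803.

2803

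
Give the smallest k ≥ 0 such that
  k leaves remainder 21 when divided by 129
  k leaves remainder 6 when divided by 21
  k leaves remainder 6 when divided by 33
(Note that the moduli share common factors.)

2085

Combine the congruences pairwise.
gcd(129, 21) = 3 and 3 | (6 − 21), so the pair is consistent; merging gives k ≡ 279 (mod 903), where 903 = lcm(129, 21).
gcd(903, 33) = 3 and 3 | (6 − 279), so the pair is consistent; merging gives k ≡ 2085 (mod 9933), where 9933 = lcm(903, 33).
The solution is unique modulo lcm(129, 21, 33) = 9933.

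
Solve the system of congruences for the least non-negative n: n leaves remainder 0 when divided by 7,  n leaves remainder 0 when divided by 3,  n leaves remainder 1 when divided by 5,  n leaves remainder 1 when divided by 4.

The moduli are pairwise coprime; M = 7·3·5·4 = 420.
M/7 = 60; 60 ≡ 4 (mod 7); 4·2 ≡ 1, so inverse 2.
M/3 = 140; 140 ≡ 2 (mod 3); 2·2 ≡ 1, so inverse 2.
M/5 = 84; 84 ≡ 4 (mod 5); 4·4 ≡ 1, so inverse 4.
M/4 = 105; 105 ≡ 1 (mod 4), inverse 1.
n ≡ 0·60·2 + 0·140·2 + 1·84·4 + 1·105·1 = 441.
441 mod 420 = 21.

21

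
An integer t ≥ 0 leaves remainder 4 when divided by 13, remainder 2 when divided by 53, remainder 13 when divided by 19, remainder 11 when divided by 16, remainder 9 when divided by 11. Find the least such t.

From t ≡ 4 (mod 13) write t = 4 + 13s. Substituting into t ≡ 2 (mod 53) gives 13s ≡ 51 (mod 53), and since 13⁻¹ ≡ 49 (mod 53), s ≡ 8. Hence t ≡ 4 + 13·8 = 108 (mod 689).
From t ≡ 108 (mod 689) write t = 108 + 689s. Substituting into t ≡ 13 (mod 19) gives 689s ≡ 0 (mod 19), and since 5⁻¹ ≡ 4 (mod 19), s ≡ 0. Hence t ≡ 108 + 689·0 = 108 (mod 13091).
From t ≡ 108 (mod 13091) write t = 108 + 13091s. Substituting into t ≡ 11 (mod 16) gives 13091s ≡ 15 (mod 16), and since 3⁻¹ ≡ 11 (mod 16), s ≡ 5. Hence t ≡ 108 + 13091·5 = 65563 (mod 209456).
From t ≡ 65563 (mod 209456) write t = 65563 + 209456s. Substituting into t ≡ 9 (mod 11) gives 209456s ≡ 6 (mod 11), and since 5⁻¹ ≡ 9 (mod 11), s ≡ 10. Hence t ≡ 65563 + 209456·10 = 2160123 (mod 2304016).

2160123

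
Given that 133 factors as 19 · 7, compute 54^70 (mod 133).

Mod 19: 54 ≡ 16; by Fermat, exponent reduces to 70 mod 18 = 16; 16^16 ≡ 17 (mod 19).
Mod 7: 54 ≡ 5; by Fermat, exponent reduces to 70 mod 6 = 4; 5^4 ≡ 2 (mod 7).
Combine by CRT: x ≡ 17 (mod 19), x ≡ 2 (mod 7) ⇒ x ≡ 93 (mod 133).

93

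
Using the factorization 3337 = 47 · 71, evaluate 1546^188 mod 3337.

1142

Mod 47: 1546 ≡ 42; by Fermat, exponent reduces to 188 mod 46 = 4; 42^4 ≡ 14 (mod 47).
Mod 71: 1546 ≡ 55; by Fermat, exponent reduces to 188 mod 70 = 48; 55^48 ≡ 6 (mod 71).
Combine by CRT: x ≡ 14 (mod 47), x ≡ 6 (mod 71) ⇒ x ≡ 1142 (mod 3337).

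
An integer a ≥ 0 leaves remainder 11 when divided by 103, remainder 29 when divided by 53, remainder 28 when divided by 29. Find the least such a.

From a ≡ 11 (mod 103) write a = 11 + 103t. Substituting into a ≡ 29 (mod 53) gives 103t ≡ 18 (mod 53), and since 50⁻¹ ≡ 35 (mod 53), t ≡ 47. Hence a ≡ 11 + 103·47 = 4852 (mod 5459).
From a ≡ 4852 (mod 5459) write a = 4852 + 5459t. Substituting into a ≡ 28 (mod 29) gives 5459t ≡ 19 (mod 29), and since 7⁻¹ ≡ 25 (mod 29), t ≡ 11. Hence a ≡ 4852 + 5459·11 = 64901 (mod 158311).

64901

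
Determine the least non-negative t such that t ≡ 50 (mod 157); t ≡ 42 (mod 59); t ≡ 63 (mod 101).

From t ≡ 50 (mod 157) write t = 50 + 157s. Substituting into t ≡ 42 (mod 59) gives 157s ≡ 51 (mod 59), and since 39⁻¹ ≡ 56 (mod 59), s ≡ 24. Hence t ≡ 50 + 157·24 = 3818 (mod 9263).
From t ≡ 3818 (mod 9263) write t = 3818 + 9263s. Substituting into t ≡ 63 (mod 101) gives 9263s ≡ 83 (mod 101), and since 72⁻¹ ≡ 94 (mod 101), s ≡ 25. Hence t ≡ 3818 + 9263·25 = 235393 (mod 935563).

235393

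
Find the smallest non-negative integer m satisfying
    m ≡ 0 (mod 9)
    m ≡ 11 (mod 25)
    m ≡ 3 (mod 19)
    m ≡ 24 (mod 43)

From m ≡ 0 (mod 9) write m = 0 + 9t. Substituting into m ≡ 11 (mod 25) gives 9t ≡ 11 (mod 25), and since 9⁻¹ ≡ 14 (mod 25), t ≡ 4. Hence m ≡ 0 + 9·4 = 36 (mod 225).
From m ≡ 36 (mod 225) write m = 36 + 225t. Substituting into m ≡ 3 (mod 19) gives 225t ≡ 5 (mod 19), and since 16⁻¹ ≡ 6 (mod 19), t ≡ 11. Hence m ≡ 36 + 225·11 = 2511 (mod 4275).
From m ≡ 2511 (mod 4275) write m = 2511 + 4275t. Substituting into m ≡ 24 (mod 43) gives 4275t ≡ 7 (mod 43), and since 18⁻¹ ≡ 12 (mod 43), t ≡ 41. Hence m ≡ 2511 + 4275·41 = 177786 (mod 183825).

177786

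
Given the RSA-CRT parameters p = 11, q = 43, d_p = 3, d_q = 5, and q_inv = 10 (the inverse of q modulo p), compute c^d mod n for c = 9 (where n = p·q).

311

m₁ = c^(d_p) mod p: c ≡ 9 (mod 11), and 9^3 mod 11 = 3.
m₂ = c^(d_q) mod q: c ≡ 9 (mod 43), and 9^5 mod 43 = 10.
h = q_inv·(m₁ − m₂) mod p = 10·(3 − 10) mod 11 = 7.
m = m₂ + h·q = 10 + 7·43 = 311.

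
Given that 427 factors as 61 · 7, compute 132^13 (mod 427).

Mod 61: 132 ≡ 10; 10^13 ≡ 31 (mod 61).
Mod 7: 132 ≡ 6; by Fermat, exponent reduces to 13 mod 6 = 1; 6^1 ≡ 6 (mod 7).
Combine by CRT: x ≡ 31 (mod 61), x ≡ 6 (mod 7) ⇒ x ≡ 153 (mod 427).

153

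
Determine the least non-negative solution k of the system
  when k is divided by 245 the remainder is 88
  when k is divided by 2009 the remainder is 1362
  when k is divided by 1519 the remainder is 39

39533

Combine the congruences pairwise.
gcd(245, 2009) = 49 and 49 | (1362 − 88), so the pair is consistent; merging gives k ≡ 9398 (mod 10045), where 10045 = lcm(245, 2009).
gcd(10045, 1519) = 49 and 49 | (39 − 9398), so the pair is consistent; merging gives k ≡ 39533 (mod 311395), where 311395 = lcm(10045, 1519).
The solution is unique modulo lcm(245, 2009, 1519) = 311395.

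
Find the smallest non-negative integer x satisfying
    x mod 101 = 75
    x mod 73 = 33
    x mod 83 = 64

210054

From x ≡ 75 (mod 101) write x = 75 + 101t. Substituting into x ≡ 33 (mod 73) gives 101t ≡ 31 (mod 73), and since 28⁻¹ ≡ 60 (mod 73), t ≡ 35. Hence x ≡ 75 + 101·35 = 3610 (mod 7373).
From x ≡ 3610 (mod 7373) write x = 3610 + 7373t. Substituting into x ≡ 64 (mod 83) gives 7373t ≡ 23 (mod 83), and since 69⁻¹ ≡ 77 (mod 83), t ≡ 28. Hence x ≡ 3610 + 7373·28 = 210054 (mod 611959).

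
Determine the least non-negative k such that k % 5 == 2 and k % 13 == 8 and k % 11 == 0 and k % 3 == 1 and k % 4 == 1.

From k ≡ 2 (mod 5) write k = 2 + 5t. Substituting into k ≡ 8 (mod 13) gives 5t ≡ 6 (mod 13), and since 5⁻¹ ≡ 8 (mod 13), t ≡ 9. Hence k ≡ 2 + 5·9 = 47 (mod 65).
From k ≡ 47 (mod 65) write k = 47 + 65t. Substituting into k ≡ 0 (mod 11) gives 65t ≡ 8 (mod 11), and since 10⁻¹ ≡ 10 (mod 11), t ≡ 3. Hence k ≡ 47 + 65·3 = 242 (mod 715).
From k ≡ 242 (mod 715) write k = 242 + 715t. Substituting into k ≡ 1 (mod 3) gives 715t ≡ 2 (mod 3), and since 1⁻¹ ≡ 1 (mod 3), t ≡ 2. Hence k ≡ 242 + 715·2 = 1672 (mod 2145).
From k ≡ 1672 (mod 2145) write k = 1672 + 2145t. Substituting into k ≡ 1 (mod 4) gives 2145t ≡ 1 (mod 4), and since 1⁻¹ ≡ 1 (mod 4), t ≡ 1. Hence k ≡ 1672 + 2145·1 = 3817 (mod 8580).

3817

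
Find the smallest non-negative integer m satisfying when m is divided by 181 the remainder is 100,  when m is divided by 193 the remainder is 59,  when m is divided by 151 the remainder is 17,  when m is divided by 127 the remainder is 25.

662769972

The moduli are pairwise coprime; N = 181·193·151·127 = 669910141.
N/181 = 3701161; 3701161 ≡ 73 (mod 181); 73·62 ≡ 1, so inverse 62.
N/193 = 3471037; 3471037 ≡ 125 (mod 193); 125·105 ≡ 1, so inverse 105.
N/151 = 4436491; 4436491 ≡ 111 (mod 151); 111·117 ≡ 1, so inverse 117.
N/127 = 5274883; 5274883 ≡ 65 (mod 127); 65·43 ≡ 1, so inverse 43.
m ≡ 100·3701161·62 + 59·3471037·105 + 17·4436491·117 + 25·5274883·43 = 58944952239.
58944952239 mod 669910141 = 662769972.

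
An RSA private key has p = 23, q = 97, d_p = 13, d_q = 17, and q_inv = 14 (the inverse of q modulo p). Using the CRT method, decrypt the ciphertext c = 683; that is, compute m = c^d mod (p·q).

m₁ = c^(d_p) mod p: c ≡ 16 (mod 23), and 16^13 mod 23 = 3.
m₂ = c^(d_q) mod q: c ≡ 4 (mod 97), and 4^17 mod 97 = 43.
h = q_inv·(m₁ − m₂) mod p = 14·(3 − 43) mod 23 = 15.
m = m₂ + h·q = 43 + 15·97 = 1498.

1498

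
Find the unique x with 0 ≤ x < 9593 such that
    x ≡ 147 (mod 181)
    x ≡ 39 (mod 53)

Combine the congruences pairwise.
From x ≡ 147 (mod 181) write x = 147 + 181t. Substituting into x ≡ 39 (mod 53) gives 181t ≡ 51 (mod 53), and since 22⁻¹ ≡ 41 (mod 53), t ≡ 24. Hence x ≡ 147 + 181·24 = 4491 (mod 9593).

4491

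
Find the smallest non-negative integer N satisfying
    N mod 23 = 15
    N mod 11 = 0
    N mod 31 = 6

7260

The moduli are pairwise coprime; M = 23·11·31 = 7843.
M/23 = 341; 341 ≡ 19 (mod 23); 19·17 ≡ 1, so inverse 17.
M/11 = 713; 713 ≡ 9 (mod 11); 9·5 ≡ 1, so inverse 5.
M/31 = 253; 253 ≡ 5 (mod 31); 5·25 ≡ 1, so inverse 25.
N ≡ 15·341·17 + 0·713·5 + 6·253·25 = 124905.
124905 mod 7843 = 7260.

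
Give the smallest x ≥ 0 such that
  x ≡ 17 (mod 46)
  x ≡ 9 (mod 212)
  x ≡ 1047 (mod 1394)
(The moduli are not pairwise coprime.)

677137

gcd(46, 212) = 2 and 2 | (9 − 17), so the pair is consistent; merging gives x ≡ 4249 (mod 4876), where 4876 = lcm(46, 212).
gcd(4876, 1394) = 2 and 2 | (1047 − 4249), so the pair is consistent; merging gives x ≡ 677137 (mod 3398572), where 3398572 = lcm(4876, 1394).
The solution is unique modulo lcm(46, 212, 1394) = 3398572.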